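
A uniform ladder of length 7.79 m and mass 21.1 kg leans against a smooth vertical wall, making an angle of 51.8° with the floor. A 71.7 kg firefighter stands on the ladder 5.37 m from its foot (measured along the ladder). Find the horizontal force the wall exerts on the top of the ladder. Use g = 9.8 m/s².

N_wall ≈ 463 N

Taking torques about the foot of the ladder:
Ladder weight 21.1×9.8 = 206.8 N acts at 3.895 m along the ladder; its horizontal arm is 3.895·cos51.8° = 2.409 m → τ = 498.2 N·m clockwise.
Firefighter: 71.7×9.8 = 702.7 N at 5.37 m → arm 3.321 m → τ = 2334 N·m clockwise.
Wall normal N acts horizontally at the top; its moment arm is the height L sinθ = 7.79·sin51.8° = 6.122 m, counterclockwise.
For rotational equilibrium, N × 6.122 = 2832, so N = 463 N.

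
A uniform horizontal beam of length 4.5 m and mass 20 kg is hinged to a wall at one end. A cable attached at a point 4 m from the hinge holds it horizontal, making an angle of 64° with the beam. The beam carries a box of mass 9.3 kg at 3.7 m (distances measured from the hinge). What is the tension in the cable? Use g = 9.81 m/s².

T ≈ 217 N

About the hinge:
Beam weight: 20 × 9.81 = 196.2 N down at 2.25 m → arm 2.25 m, τ = 196.2 × 2.25 = 441.4 N·m clockwise.
Box: 9.3 × 9.81 = 91.23 N down at 3.7 m → arm 3.7 m, τ = 91.23 × 3.7 = 337.6 N·m clockwise.
Total clockwise load moment = 779 N·m.
The cable tension T acts at 4 m; only its component perpendicular to the beam, T sinθ, produces torque. sin 64° = 0.8988.
Στ = 0 ⇒ T × 4 × 0.8988 = 779 ⇒ T = 779 / 3.595 = 217 N.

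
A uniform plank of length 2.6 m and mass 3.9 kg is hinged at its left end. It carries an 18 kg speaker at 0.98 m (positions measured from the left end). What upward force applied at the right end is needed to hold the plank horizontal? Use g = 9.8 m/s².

F ≈ 85.6 N

About the left end:
Beam weight: 3.9 × 9.8 = 38.22 N down at 1.3 m → arm 1.3 m, τ = 38.22 × 1.3 = 49.69 N·m clockwise.
Speaker: 18 × 9.8 = 176.4 N down at 0.98 m → arm 0.98 m, τ = 176.4 × 0.98 = 172.9 N·m clockwise.
Net moment of the loads = 222.6 N·m clockwise.
The upward force F acts at the right end, arm 2.6 m, giving F × 2.6 counterclockwise.
Στ = 0 ⇒ F × 2.6 = 222.6 ⇒ F = 222.6 / 2.6 = 85.6 N.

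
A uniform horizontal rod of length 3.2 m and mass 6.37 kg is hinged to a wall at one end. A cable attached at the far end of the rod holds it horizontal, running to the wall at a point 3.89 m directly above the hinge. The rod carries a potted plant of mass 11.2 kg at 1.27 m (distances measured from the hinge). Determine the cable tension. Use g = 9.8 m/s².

Taking torques about the hinge:
Beam weight: 6.37 × 9.8 = 62.43 N down at 1.6 m → arm 1.6 m, τ = 62.43 × 1.6 = 99.89 N·m clockwise.
Potted plant: 11.2 × 9.8 = 109.8 N down at 1.27 m → arm 1.27 m, τ = 109.8 × 1.27 = 139.4 N·m clockwise.
Total clockwise load moment = 239.3 N·m.
The cable tension T acts at 3.2 m; only its component perpendicular to the rod, T sinθ, produces torque. sinθ = h/√(h²+d²) = 3.89/√(3.89²+3.2²) = 0.7723.
Setting net torque to zero: T × 3.2 × 0.7723 = 239.3 → T = 239.3 / 2.471 = 96.8 N.

T ≈ 96.8 N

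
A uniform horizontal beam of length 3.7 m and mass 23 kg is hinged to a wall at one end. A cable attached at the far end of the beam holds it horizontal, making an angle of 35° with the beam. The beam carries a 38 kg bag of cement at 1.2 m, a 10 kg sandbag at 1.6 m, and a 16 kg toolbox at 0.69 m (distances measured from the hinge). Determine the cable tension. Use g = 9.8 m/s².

T ≈ 532 N

Take moments about the hinge.
Beam weight: 23 × 9.8 = 225.4 N down at 1.85 m → arm 1.85 m, τ = 225.4 × 1.85 = 417 N·m clockwise.
Bag of cement: 38 × 9.8 = 372.4 N down at 1.2 m → arm 1.2 m, τ = 372.4 × 1.2 = 446.9 N·m clockwise.
Sandbag: 10 × 9.8 = 98 N down at 1.6 m → arm 1.6 m, τ = 98 × 1.6 = 156.8 N·m clockwise.
Toolbox: 16 × 9.8 = 156.8 N down at 0.69 m → arm 0.69 m, τ = 156.8 × 0.69 = 108.2 N·m clockwise.
Total clockwise load moment = 1129 N·m.
The cable tension T acts at 3.7 m; only its component perpendicular to the beam, T sinθ, produces torque. sin 35° = 0.5736.
Στ = 0 ⇒ T × 3.7 × 0.5736 = 1129 ⇒ T = 1129 / 2.122 = 532 N.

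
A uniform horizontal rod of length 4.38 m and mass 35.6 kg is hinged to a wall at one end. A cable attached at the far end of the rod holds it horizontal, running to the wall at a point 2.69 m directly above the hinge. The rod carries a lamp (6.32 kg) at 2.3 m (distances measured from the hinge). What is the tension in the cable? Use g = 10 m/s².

T ≈ 404 N

Choose the hinge as the axis so the unknown hinge reaction has zero arm there.
Beam weight: 35.6 × 10 = 356 N down at 2.19 m → arm 2.19 m, τ = 356 × 2.19 = 779.6 N·m clockwise.
Lamp: 6.32 × 10 = 63.2 N down at 2.3 m → arm 2.3 m, τ = 63.2 × 2.3 = 145.4 N·m clockwise.
Total clockwise load moment = 925 N·m.
The cable tension T acts at 4.38 m; only its component perpendicular to the rod, T sinθ, produces torque. sinθ = h/√(h²+d²) = 2.69/√(2.69²+4.38²) = 0.5233.
Στ = 0 ⇒ T × 4.38 × 0.5233 = 925 ⇒ T = 925 / 2.292 = 404 N.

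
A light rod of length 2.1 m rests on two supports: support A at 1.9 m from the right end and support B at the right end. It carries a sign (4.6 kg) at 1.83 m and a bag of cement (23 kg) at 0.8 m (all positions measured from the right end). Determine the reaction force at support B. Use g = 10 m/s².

R_B ≈ 135 N

Taking torques about support A:
Sign: 4.6 × 10 = 46 N down at 1.83 m → arm 0.07 m, τ = 46 × 0.07 = 3.22 N·m clockwise.
Bag of cement: 23 × 10 = 230 N down at 0.8 m → arm 1.1 m, τ = 230 × 1.1 = 253 N·m clockwise.
Net load moment about support A = 256.2 N·m clockwise.
Reaction R at support B is upward at 0 m, arm 1.9 m → moment R × 1.9 counterclockwise.
For rotational equilibrium, R × 1.9 = 256.2, so R = 135 N.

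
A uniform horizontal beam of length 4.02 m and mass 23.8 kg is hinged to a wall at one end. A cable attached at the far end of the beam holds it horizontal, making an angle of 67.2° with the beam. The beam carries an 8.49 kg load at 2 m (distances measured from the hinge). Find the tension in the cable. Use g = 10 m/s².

T ≈ 175 N

Taking torques about the hinge:
Beam weight: 23.8 × 10 = 238 N down at 2.01 m → arm 2.01 m, τ = 238 × 2.01 = 478.4 N·m clockwise.
Load: 8.49 × 10 = 84.9 N down at 2 m → arm 2 m, τ = 84.9 × 2 = 169.8 N·m clockwise.
Total clockwise load moment = 648.2 N·m.
The cable tension T acts at 4.02 m; only its component perpendicular to the beam, T sinθ, produces torque. sin 67.2° = 0.9219.
Balancing moments: T × 4.02 × 0.9219 = 648.2, giving T = 648.2 / 3.706 = 175 N.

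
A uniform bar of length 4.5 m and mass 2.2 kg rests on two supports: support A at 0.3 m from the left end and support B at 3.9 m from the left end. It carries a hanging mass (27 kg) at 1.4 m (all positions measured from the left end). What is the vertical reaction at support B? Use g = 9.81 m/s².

Sum moments about support A (its reaction then has zero moment arm).
Beam weight: 2.2 × 9.81 = 21.58 N down at 2.25 m → arm 1.95 m, τ = 21.58 × 1.95 = 42.08 N·m clockwise.
Hanging mass: 27 × 9.81 = 264.9 N down at 1.4 m → arm 1.1 m, τ = 264.9 × 1.1 = 291.4 N·m clockwise.
Net load moment about support A = 333.5 N·m clockwise.
Reaction R at support B is upward at 3.9 m, arm 3.6 m → moment R × 3.6 counterclockwise.
Balancing moments: R × 3.6 = 333.5, giving R = 92.6 N.

R_B ≈ 92.6 N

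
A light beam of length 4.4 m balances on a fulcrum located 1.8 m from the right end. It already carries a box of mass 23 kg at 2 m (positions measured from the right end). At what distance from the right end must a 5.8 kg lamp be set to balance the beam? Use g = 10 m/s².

x ≈ 1.01 m from the right end

Sum moments about the fulcrum (at 1.8 m from the right end) (the support reaction has zero arm there).
Box: 23 × 10 = 230 N down at 2 m → arm 0.2 m, τ = 230 × 0.2 = 46 N·m counterclockwise.
Net moment of existing loads = 46 N·m counterclockwise.
The lamp weighs 5.8 × 10 = 58 N and must supply an equal clockwise moment, so its lever arm about the fulcrum is 46 / 58 = 0.793 m.
That puts it at 1.8 − 0.793 = 1.01 m from the right end.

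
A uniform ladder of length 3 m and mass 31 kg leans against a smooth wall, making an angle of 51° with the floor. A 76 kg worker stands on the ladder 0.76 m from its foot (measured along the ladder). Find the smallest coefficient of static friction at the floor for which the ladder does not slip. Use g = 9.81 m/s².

μ_min ≈ 0.263

Choose the foot of the ladder as the axis so the floor normal and friction both act there and drop out.
Ladder weight 31×9.81 = 304.1 N acts at 1.5 m along the ladder; its horizontal arm is 1.5·cos51° = 0.944 m → τ = 287.1 N·m clockwise.
Worker: 76×9.81 = 745.6 N at 0.76 m → arm 0.4783 m → τ = 356.6 N·m clockwise.
Wall normal N acts horizontally at the top; its moment arm is the height L sinθ = 3·sin51° = 2.331 m, counterclockwise.
Balancing moments: N × 2.331 = 643.7, giving N = 276.1 N.
ΣFx = 0 ⇒ f = N_wall = 276.1 N. ΣFy = 0 ⇒ N_floor = 1050 N.
μ_min = f / N_floor = 276.1 / 1050 = 0.263.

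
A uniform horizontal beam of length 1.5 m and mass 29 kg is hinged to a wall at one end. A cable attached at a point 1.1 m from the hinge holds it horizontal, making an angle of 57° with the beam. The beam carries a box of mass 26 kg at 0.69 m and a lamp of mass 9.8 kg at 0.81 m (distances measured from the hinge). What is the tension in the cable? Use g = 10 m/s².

Choose the hinge as the axis so the unknown hinge reaction has zero arm there.
Beam weight: 29 × 10 = 290 N down at 0.75 m → arm 0.75 m, τ = 290 × 0.75 = 217.5 N·m clockwise.
Box: 26 × 10 = 260 N down at 0.69 m → arm 0.69 m, τ = 260 × 0.69 = 179.4 N·m clockwise.
Lamp: 9.8 × 10 = 98 N down at 0.81 m → arm 0.81 m, τ = 98 × 0.81 = 79.38 N·m clockwise.
Total clockwise load moment = 476.3 N·m.
The cable tension T acts at 1.1 m; only its component perpendicular to the beam, T sinθ, produces torque. sin 57° = 0.8387.
Setting net torque to zero: T × 1.1 × 0.8387 = 476.3 → T = 476.3 / 0.9226 = 516 N.

T ≈ 516 N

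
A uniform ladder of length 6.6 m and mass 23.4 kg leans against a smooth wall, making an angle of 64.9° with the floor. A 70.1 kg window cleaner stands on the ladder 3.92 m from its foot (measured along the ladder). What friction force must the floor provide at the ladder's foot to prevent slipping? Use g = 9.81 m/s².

f ≈ 245 N

Choose the foot of the ladder as the axis so the floor normal and friction both act there and drop out.
Ladder weight 23.4×9.81 = 229.6 N acts at 3.3 m along the ladder; its horizontal arm is 3.3·cos64.9° = 1.4 m → τ = 321.4 N·m clockwise.
Window cleaner: 70.1×9.81 = 687.7 N at 3.92 m → arm 1.663 m → τ = 1144 N·m clockwise.
Wall normal N acts horizontally at the top; its moment arm is the height L sinθ = 6.6·sin64.9° = 5.977 m, counterclockwise.
Setting net torque to zero: N × 5.977 = 1465 → N = 245 N.
ΣFx = 0: friction at the foot balances the wall's push, so f = N_wall = 245 N.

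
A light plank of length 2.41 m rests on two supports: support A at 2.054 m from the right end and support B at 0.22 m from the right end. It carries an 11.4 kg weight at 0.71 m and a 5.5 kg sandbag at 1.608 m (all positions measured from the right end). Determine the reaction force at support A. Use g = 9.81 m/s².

R_A ≈ 70.7 N

Taking torques about support B:
Weight: 11.4 × 9.81 = 111.8 N down at 0.71 m → arm 0.49 m, τ = 111.8 × 0.49 = 54.78 N·m counterclockwise.
Sandbag: 5.5 × 9.81 = 53.96 N down at 1.608 m → arm 1.388 m, τ = 53.96 × 1.388 = 74.9 N·m counterclockwise.
Net load moment about support B = 129.7 N·m counterclockwise.
Reaction R at support A is upward at 2.054 m, arm 1.834 m → moment R × 1.834 clockwise.
Balancing moments: R × 1.834 = 129.7, giving R = 70.7 N.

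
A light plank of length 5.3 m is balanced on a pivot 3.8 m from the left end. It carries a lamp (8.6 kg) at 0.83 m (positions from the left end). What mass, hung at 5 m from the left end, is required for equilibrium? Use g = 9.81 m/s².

m ≈ 21.3 kg

About the pivot (at 3.8 m from the left end):
Lamp: 8.6 × 9.81 = 84.37 N down at 0.83 m → arm 2.97 m, τ = 84.37 × 2.97 = 250.6 N·m counterclockwise.
Net moment of known loads = 250.6 N·m counterclockwise.
An unknown mass m at 5 m has arm 1.2 m; its moment is m·g·1.2 clockwise.
Στ = 0 ⇒ m × 9.81 × 1.2 = 250.6 ⇒ m = 250.6 / (9.81 × 1.2) = 21.3 kg.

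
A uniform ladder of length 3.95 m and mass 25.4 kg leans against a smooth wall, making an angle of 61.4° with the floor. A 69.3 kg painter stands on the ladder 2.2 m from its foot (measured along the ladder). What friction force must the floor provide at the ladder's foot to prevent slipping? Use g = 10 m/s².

Take moments about the foot of the ladder.
Ladder weight 25.4×10 = 254 N acts at 1.975 m along the ladder; its horizontal arm is 1.975·cos61.4° = 0.9454 m → τ = 240.1 N·m clockwise.
Painter: 69.3×10 = 693 N at 2.2 m → arm 1.053 m → τ = 729.7 N·m clockwise.
Wall normal N acts horizontally at the top; its moment arm is the height L sinθ = 3.95·sin61.4° = 3.468 m, counterclockwise.
Setting net torque to zero: N × 3.468 = 969.8 → N = 280 N.
ΣFx = 0: friction at the foot balances the wall's push, so f = N_wall = 280 N.

f ≈ 280 N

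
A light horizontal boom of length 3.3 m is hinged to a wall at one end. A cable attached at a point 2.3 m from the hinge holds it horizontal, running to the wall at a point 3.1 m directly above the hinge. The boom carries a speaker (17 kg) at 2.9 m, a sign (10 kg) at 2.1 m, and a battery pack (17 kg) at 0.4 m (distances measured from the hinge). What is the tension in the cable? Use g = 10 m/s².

T ≈ 417 N

Take moments about the hinge.
Speaker: 17 × 10 = 170 N down at 2.9 m → arm 2.9 m, τ = 170 × 2.9 = 493 N·m clockwise.
Sign: 10 × 10 = 100 N down at 2.1 m → arm 2.1 m, τ = 100 × 2.1 = 210 N·m clockwise.
Battery pack: 17 × 10 = 170 N down at 0.4 m → arm 0.4 m, τ = 170 × 0.4 = 68 N·m clockwise.
Total clockwise load moment = 771 N·m.
The cable tension T acts at 2.3 m; only its component perpendicular to the boom, T sinθ, produces torque. sinθ = h/√(h²+d²) = 3.1/√(3.1²+2.3²) = 0.8031.
For rotational equilibrium, T × 2.3 × 0.8031 = 771, so T = 771 / 1.847 = 417 N.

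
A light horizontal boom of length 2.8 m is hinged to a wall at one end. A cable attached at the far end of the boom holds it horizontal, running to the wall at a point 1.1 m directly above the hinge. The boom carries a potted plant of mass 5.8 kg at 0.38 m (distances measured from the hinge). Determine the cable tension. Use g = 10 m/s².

Sum moments about the hinge (the unknown hinge reaction has zero arm there).
Potted plant: 5.8 × 10 = 58 N down at 0.38 m → arm 0.38 m, τ = 58 × 0.38 = 22.04 N·m clockwise.
Total clockwise load moment = 22.04 N·m.
The cable tension T acts at 2.8 m; only its component perpendicular to the boom, T sinθ, produces torque. sinθ = h/√(h²+d²) = 1.1/√(1.1²+2.8²) = 0.3657.
For rotational equilibrium, T × 2.8 × 0.3657 = 22.04, so T = 22.04 / 1.024 = 21.5 N.

T ≈ 21.5 N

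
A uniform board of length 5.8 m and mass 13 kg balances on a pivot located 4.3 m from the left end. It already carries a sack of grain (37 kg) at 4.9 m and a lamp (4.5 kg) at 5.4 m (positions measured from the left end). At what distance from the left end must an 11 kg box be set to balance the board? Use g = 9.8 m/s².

x ≈ 3.49 m from the left end

Sum moments about the pivot (at 4.3 m from the left end) (the support reaction has zero arm there).
Beam weight: 13 × 9.8 = 127.4 N down at 2.9 m → arm 1.4 m, τ = 127.4 × 1.4 = 178.4 N·m counterclockwise.
Sack of grain: 37 × 9.8 = 362.6 N down at 4.9 m → arm 0.6 m, τ = 362.6 × 0.6 = 217.6 N·m clockwise.
Lamp: 4.5 × 9.8 = 44.1 N down at 5.4 m → arm 1.1 m, τ = 44.1 × 1.1 = 48.51 N·m clockwise.
Net moment of existing loads = 87.71 N·m clockwise.
The box weighs 11 × 9.8 = 107.8 N and must supply an equal counterclockwise moment, so its lever arm about the pivot is 87.71 / 107.8 = 0.814 m.
That puts it at 4.3 − 0.814 = 3.49 m from the left end.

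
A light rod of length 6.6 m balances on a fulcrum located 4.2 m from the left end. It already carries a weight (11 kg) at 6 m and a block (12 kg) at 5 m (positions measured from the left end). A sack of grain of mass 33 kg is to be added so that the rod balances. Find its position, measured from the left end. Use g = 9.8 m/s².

Choose the fulcrum (at 4.2 m from the left end) as the axis so the support reaction has zero arm there.
Weight: 11 × 9.8 = 107.8 N down at 6 m → arm 1.8 m, τ = 107.8 × 1.8 = 194 N·m clockwise.
Block: 12 × 9.8 = 117.6 N down at 5 m → arm 0.8 m, τ = 117.6 × 0.8 = 94.08 N·m clockwise.
Net moment of existing loads = 288.1 N·m clockwise.
The sack of grain weighs 33 × 9.8 = 323.4 N and must supply an equal counterclockwise moment, so its lever arm about the fulcrum is 288.1 / 323.4 = 0.891 m.
That puts it at 4.2 − 0.891 = 3.31 m from the left end.

x ≈ 3.31 m from the left end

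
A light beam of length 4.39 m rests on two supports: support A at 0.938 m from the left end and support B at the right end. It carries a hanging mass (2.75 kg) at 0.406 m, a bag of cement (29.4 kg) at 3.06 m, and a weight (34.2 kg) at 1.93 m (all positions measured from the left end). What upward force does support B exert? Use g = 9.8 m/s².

About support A:
Hanging mass: 2.75 × 9.8 = 26.95 N down at 0.406 m → arm 0.532 m, τ = 26.95 × 0.532 = 14.34 N·m counterclockwise.
Bag of cement: 29.4 × 9.8 = 288.1 N down at 3.06 m → arm 2.122 m, τ = 288.1 × 2.122 = 611.3 N·m clockwise.
Weight: 34.2 × 9.8 = 335.2 N down at 1.93 m → arm 0.992 m, τ = 335.2 × 0.992 = 332.5 N·m clockwise.
Net load moment about support A = 929.5 N·m clockwise.
Reaction R at support B is upward at 4.39 m, arm 3.452 m → moment R × 3.452 counterclockwise.
Setting net torque to zero: R × 3.452 = 929.5 → R = 269 N.

R_B ≈ 269 N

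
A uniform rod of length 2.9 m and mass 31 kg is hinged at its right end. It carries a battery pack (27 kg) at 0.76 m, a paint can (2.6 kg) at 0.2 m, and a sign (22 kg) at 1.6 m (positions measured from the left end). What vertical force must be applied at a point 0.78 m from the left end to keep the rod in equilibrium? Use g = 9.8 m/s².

F ≈ 640 N

Taking torques about the right end:
Beam weight: 31 × 9.8 = 303.8 N down at 1.45 m → arm 1.45 m, τ = 303.8 × 1.45 = 440.5 N·m counterclockwise.
Battery pack: 27 × 9.8 = 264.6 N down at 0.76 m → arm 2.14 m, τ = 264.6 × 2.14 = 566.2 N·m counterclockwise.
Paint can: 2.6 × 9.8 = 25.48 N down at 0.2 m → arm 2.7 m, τ = 25.48 × 2.7 = 68.8 N·m counterclockwise.
Sign: 22 × 9.8 = 215.6 N down at 1.6 m → arm 1.3 m, τ = 215.6 × 1.3 = 280.3 N·m counterclockwise.
Net moment of the loads = 1356 N·m counterclockwise.
The upward force F acts at a point 0.78 m from the left end, arm 2.12 m, giving F × 2.12 clockwise.
Setting net torque to zero: F × 2.12 = 1356 → F = 1356 / 2.12 = 640 N.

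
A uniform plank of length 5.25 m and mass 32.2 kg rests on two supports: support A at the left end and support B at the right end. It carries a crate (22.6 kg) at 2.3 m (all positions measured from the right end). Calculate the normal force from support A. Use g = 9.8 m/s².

R_A ≈ 255 N

About support B:
Beam weight: 32.2 × 9.8 = 315.6 N down at 2.625 m → arm 2.625 m, τ = 315.6 × 2.625 = 828.5 N·m counterclockwise.
Crate: 22.6 × 9.8 = 221.5 N down at 2.3 m → arm 2.3 m, τ = 221.5 × 2.3 = 509.4 N·m counterclockwise.
Net load moment about support B = 1338 N·m counterclockwise.
Reaction R at support A is upward at 5.25 m, arm 5.25 m → moment R × 5.25 clockwise.
Balancing moments: R × 5.25 = 1338, giving R = 255 N.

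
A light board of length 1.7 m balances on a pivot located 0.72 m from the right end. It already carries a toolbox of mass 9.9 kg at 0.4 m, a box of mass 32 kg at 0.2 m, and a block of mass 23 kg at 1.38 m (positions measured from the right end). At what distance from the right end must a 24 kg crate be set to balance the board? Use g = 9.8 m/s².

About the pivot (at 0.72 m from the right end):
Toolbox: 9.9 × 9.8 = 97.02 N down at 0.4 m → arm 0.32 m, τ = 97.02 × 0.32 = 31.05 N·m clockwise.
Box: 32 × 9.8 = 313.6 N down at 0.2 m → arm 0.52 m, τ = 313.6 × 0.52 = 163.1 N·m clockwise.
Block: 23 × 9.8 = 225.4 N down at 1.38 m → arm 0.66 m, τ = 225.4 × 0.66 = 148.8 N·m counterclockwise.
Net moment of existing loads = 45.35 N·m clockwise.
The crate weighs 24 × 9.8 = 235.2 N and must supply an equal counterclockwise moment, so its lever arm about the pivot is 45.35 / 235.2 = 0.193 m.
That puts it at 0.72 + 0.193 = 0.913 m from the right end.

x ≈ 0.913 m from the right end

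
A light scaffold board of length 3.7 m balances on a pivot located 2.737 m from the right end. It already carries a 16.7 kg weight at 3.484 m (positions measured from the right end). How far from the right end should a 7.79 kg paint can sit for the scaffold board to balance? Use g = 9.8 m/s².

x ≈ 1.14 m from the right end

Take moments about the pivot (at 2.737 m from the right end).
Weight: 16.7 × 9.8 = 163.7 N down at 3.484 m → arm 0.747 m, τ = 163.7 × 0.747 = 122.3 N·m counterclockwise.
Net moment of existing loads = 122.3 N·m counterclockwise.
The paint can weighs 7.79 × 9.8 = 76.34 N and must supply an equal clockwise moment, so its lever arm about the pivot is 122.3 / 76.34 = 1.6 m.
That puts it at 2.737 − 1.6 = 1.14 m from the right end.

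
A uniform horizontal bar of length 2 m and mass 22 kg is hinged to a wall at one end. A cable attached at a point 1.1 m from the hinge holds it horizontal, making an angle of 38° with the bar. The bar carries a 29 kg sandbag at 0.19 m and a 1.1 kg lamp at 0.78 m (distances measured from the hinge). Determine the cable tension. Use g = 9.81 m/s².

Sum moments about the hinge (the unknown hinge reaction has zero arm there).
Beam weight: 22 × 9.81 = 215.8 N down at 1 m → arm 1 m, τ = 215.8 × 1 = 215.8 N·m clockwise.
Sandbag: 29 × 9.81 = 284.5 N down at 0.19 m → arm 0.19 m, τ = 284.5 × 0.19 = 54.05 N·m clockwise.
Lamp: 1.1 × 9.81 = 10.79 N down at 0.78 m → arm 0.78 m, τ = 10.79 × 0.78 = 8.416 N·m clockwise.
Total clockwise load moment = 278.3 N·m.
The cable tension T acts at 1.1 m; only its component perpendicular to the bar, T sinθ, produces torque. sin 38° = 0.6157.
For rotational equilibrium, T × 1.1 × 0.6157 = 278.3, so T = 278.3 / 0.6773 = 411 N.

T ≈ 411 N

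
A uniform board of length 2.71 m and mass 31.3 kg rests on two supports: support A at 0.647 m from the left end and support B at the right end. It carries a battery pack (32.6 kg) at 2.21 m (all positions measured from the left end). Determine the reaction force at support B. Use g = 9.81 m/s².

Take moments about support A.
Beam weight: 31.3 × 9.81 = 307.1 N down at 1.355 m → arm 0.708 m, τ = 307.1 × 0.708 = 217.4 N·m clockwise.
Battery pack: 32.6 × 9.81 = 319.8 N down at 2.21 m → arm 1.563 m, τ = 319.8 × 1.563 = 499.8 N·m clockwise.
Net load moment about support A = 717.2 N·m clockwise.
Reaction R at support B is upward at 2.71 m, arm 2.063 m → moment R × 2.063 counterclockwise.
Στ = 0 ⇒ R × 2.063 = 717.2 ⇒ R = 348 N.

R_B ≈ 348 N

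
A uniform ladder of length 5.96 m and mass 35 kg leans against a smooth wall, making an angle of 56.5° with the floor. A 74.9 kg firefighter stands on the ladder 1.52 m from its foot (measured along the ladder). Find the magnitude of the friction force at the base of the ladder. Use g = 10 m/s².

About the foot of the ladder:
Ladder weight 35×10 = 350 N acts at 2.98 m along the ladder; its horizontal arm is 2.98·cos56.5° = 1.645 m → τ = 575.8 N·m clockwise.
Firefighter: 74.9×10 = 749 N at 1.52 m → arm 0.8389 m → τ = 628.3 N·m clockwise.
Wall normal N acts horizontally at the top; its moment arm is the height L sinθ = 5.96·sin56.5° = 4.97 m, counterclockwise.
For rotational equilibrium, N × 4.97 = 1204, so N = 242 N.
ΣFx = 0: friction at the foot balances the wall's push, so f = N_wall = 242 N.

f ≈ 242 N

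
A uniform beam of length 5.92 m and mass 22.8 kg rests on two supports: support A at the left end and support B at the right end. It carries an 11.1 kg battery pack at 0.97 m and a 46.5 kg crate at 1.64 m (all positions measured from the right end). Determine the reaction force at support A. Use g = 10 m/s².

Choose support B as the axis so its reaction then has zero moment arm.
Beam weight: 22.8 × 10 = 228 N down at 2.96 m → arm 2.96 m, τ = 228 × 2.96 = 674.9 N·m counterclockwise.
Battery pack: 11.1 × 10 = 111 N down at 0.97 m → arm 0.97 m, τ = 111 × 0.97 = 107.7 N·m counterclockwise.
Crate: 46.5 × 10 = 465 N down at 1.64 m → arm 1.64 m, τ = 465 × 1.64 = 762.6 N·m counterclockwise.
Net load moment about support B = 1545 N·m counterclockwise.
Reaction R at support A is upward at 5.92 m, arm 5.92 m → moment R × 5.92 clockwise.
Setting net torque to zero: R × 5.92 = 1545 → R = 261 N.

R_A ≈ 261 N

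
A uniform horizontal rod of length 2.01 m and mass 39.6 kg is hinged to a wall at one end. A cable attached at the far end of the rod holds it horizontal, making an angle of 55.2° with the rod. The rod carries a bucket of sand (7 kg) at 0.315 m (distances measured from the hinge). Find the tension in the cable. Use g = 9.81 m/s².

T ≈ 250 N

Choose the hinge as the axis so the unknown hinge reaction has zero arm there.
Beam weight: 39.6 × 9.81 = 388.5 N down at 1.005 m → arm 1.005 m, τ = 388.5 × 1.005 = 390.4 N·m clockwise.
Bucket of sand: 7 × 9.81 = 68.67 N down at 0.315 m → arm 0.315 m, τ = 68.67 × 0.315 = 21.63 N·m clockwise.
Total clockwise load moment = 412 N·m.
The cable tension T acts at 2.01 m; only its component perpendicular to the rod, T sinθ, produces torque. sin 55.2° = 0.8211.
Setting net torque to zero: T × 2.01 × 0.8211 = 412 → T = 412 / 1.65 = 250 N.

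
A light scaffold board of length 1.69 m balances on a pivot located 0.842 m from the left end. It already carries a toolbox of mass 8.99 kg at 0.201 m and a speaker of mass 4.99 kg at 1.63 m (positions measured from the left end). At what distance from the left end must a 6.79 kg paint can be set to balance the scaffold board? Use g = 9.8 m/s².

x ≈ 1.11 m from the left end

Choose the pivot (at 0.842 m from the left end) as the axis so the support reaction has zero arm there.
Toolbox: 8.99 × 9.8 = 88.1 N down at 0.201 m → arm 0.641 m, τ = 88.1 × 0.641 = 56.47 N·m counterclockwise.
Speaker: 4.99 × 9.8 = 48.9 N down at 1.63 m → arm 0.788 m, τ = 48.9 × 0.788 = 38.53 N·m clockwise.
Net moment of existing loads = 17.94 N·m counterclockwise.
The paint can weighs 6.79 × 9.8 = 66.54 N and must supply an equal clockwise moment, so its lever arm about the pivot is 17.94 / 66.54 = 0.27 m.
That puts it at 0.842 + 0.27 = 1.11 m from the left end.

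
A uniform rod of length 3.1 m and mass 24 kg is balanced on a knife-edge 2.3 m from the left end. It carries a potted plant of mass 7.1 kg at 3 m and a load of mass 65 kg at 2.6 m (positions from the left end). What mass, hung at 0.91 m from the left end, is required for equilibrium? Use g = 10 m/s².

m ≈ 4.65 kg

Choose the knife-edge (at 2.3 m from the left end) as the axis so the support reaction has zero arm there.
Beam weight: 24 × 10 = 240 N down at 1.55 m → arm 0.75 m, τ = 240 × 0.75 = 180 N·m counterclockwise.
Potted plant: 7.1 × 10 = 71 N down at 3 m → arm 0.7 m, τ = 71 × 0.7 = 49.7 N·m clockwise.
Load: 65 × 10 = 650 N down at 2.6 m → arm 0.3 m, τ = 650 × 0.3 = 195 N·m clockwise.
Net moment of known loads = 64.7 N·m clockwise.
An unknown mass m at 0.91 m has arm 1.39 m; its moment is m·g·1.39 counterclockwise.
Setting net torque to zero: m × 10 × 1.39 = 64.7 → m = 64.7 / (10 × 1.39) = 4.65 kg.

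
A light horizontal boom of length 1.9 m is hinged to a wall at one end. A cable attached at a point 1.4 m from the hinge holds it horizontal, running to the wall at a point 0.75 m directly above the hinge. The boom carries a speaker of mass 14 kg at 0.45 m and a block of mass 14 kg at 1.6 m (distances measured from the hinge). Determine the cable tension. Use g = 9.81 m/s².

T ≈ 426 N

Choose the hinge as the axis so the unknown hinge reaction has zero arm there.
Speaker: 14 × 9.81 = 137.3 N down at 0.45 m → arm 0.45 m, τ = 137.3 × 0.45 = 61.79 N·m clockwise.
Block: 14 × 9.81 = 137.3 N down at 1.6 m → arm 1.6 m, τ = 137.3 × 1.6 = 219.7 N·m clockwise.
Total clockwise load moment = 281.5 N·m.
The cable tension T acts at 1.4 m; only its component perpendicular to the boom, T sinθ, produces torque. sinθ = h/√(h²+d²) = 0.75/√(0.75²+1.4²) = 0.4722.
Balancing moments: T × 1.4 × 0.4722 = 281.5, giving T = 281.5 / 0.6611 = 426 N.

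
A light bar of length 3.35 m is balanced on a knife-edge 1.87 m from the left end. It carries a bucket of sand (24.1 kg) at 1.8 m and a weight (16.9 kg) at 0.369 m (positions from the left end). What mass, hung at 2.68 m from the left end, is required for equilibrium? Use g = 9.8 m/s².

About the knife-edge (at 1.87 m from the left end):
Bucket of sand: 24.1 × 9.8 = 236.2 N down at 1.8 m → arm 0.07 m, τ = 236.2 × 0.07 = 16.53 N·m counterclockwise.
Weight: 16.9 × 9.8 = 165.6 N down at 0.369 m → arm 1.501 m, τ = 165.6 × 1.501 = 248.6 N·m counterclockwise.
Net moment of known loads = 265.1 N·m counterclockwise.
An unknown mass m at 2.68 m has arm 0.81 m; its moment is m·g·0.81 clockwise.
For rotational equilibrium, m × 9.8 × 0.81 = 265.1, so m = 265.1 / (9.8 × 0.81) = 33.4 kg.

m ≈ 33.4 kg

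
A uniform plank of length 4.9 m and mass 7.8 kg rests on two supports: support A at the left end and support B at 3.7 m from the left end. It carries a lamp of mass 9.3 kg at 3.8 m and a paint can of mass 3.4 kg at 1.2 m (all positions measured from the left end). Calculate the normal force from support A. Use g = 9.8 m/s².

Taking torques about support B:
Beam weight: 7.8 × 9.8 = 76.44 N down at 2.45 m → arm 1.25 m, τ = 76.44 × 1.25 = 95.55 N·m counterclockwise.
Lamp: 9.3 × 9.8 = 91.14 N down at 3.8 m → arm 0.1 m, τ = 91.14 × 0.1 = 9.114 N·m clockwise.
Paint can: 3.4 × 9.8 = 33.32 N down at 1.2 m → arm 2.5 m, τ = 33.32 × 2.5 = 83.3 N·m counterclockwise.
Net load moment about support B = 169.7 N·m counterclockwise.
Reaction R at support A is upward at 0 m, arm 3.7 m → moment R × 3.7 clockwise.
Setting net torque to zero: R × 3.7 = 169.7 → R = 45.9 N.

R_A ≈ 45.9 N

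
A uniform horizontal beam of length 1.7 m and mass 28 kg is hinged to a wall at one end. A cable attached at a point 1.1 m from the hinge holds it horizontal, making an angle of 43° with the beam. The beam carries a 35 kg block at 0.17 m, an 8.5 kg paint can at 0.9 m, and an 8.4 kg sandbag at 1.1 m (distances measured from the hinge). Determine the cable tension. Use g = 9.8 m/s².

T ≈ 609 N

Taking torques about the hinge:
Beam weight: 28 × 9.8 = 274.4 N down at 0.85 m → arm 0.85 m, τ = 274.4 × 0.85 = 233.2 N·m clockwise.
Block: 35 × 9.8 = 343 N down at 0.17 m → arm 0.17 m, τ = 343 × 0.17 = 58.31 N·m clockwise.
Paint can: 8.5 × 9.8 = 83.3 N down at 0.9 m → arm 0.9 m, τ = 83.3 × 0.9 = 74.97 N·m clockwise.
Sandbag: 8.4 × 9.8 = 82.32 N down at 1.1 m → arm 1.1 m, τ = 82.32 × 1.1 = 90.55 N·m clockwise.
Total clockwise load moment = 457 N·m.
The cable tension T acts at 1.1 m; only its component perpendicular to the beam, T sinθ, produces torque. sin 43° = 0.682.
Balancing moments: T × 1.1 × 0.682 = 457, giving T = 457 / 0.7502 = 609 N.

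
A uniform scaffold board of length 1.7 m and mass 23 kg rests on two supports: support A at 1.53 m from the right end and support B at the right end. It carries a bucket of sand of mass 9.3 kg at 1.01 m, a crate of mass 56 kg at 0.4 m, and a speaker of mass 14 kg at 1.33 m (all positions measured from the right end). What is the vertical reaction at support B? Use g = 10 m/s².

R_B ≈ 566 N

Taking torques about support A:
Beam weight: 23 × 10 = 230 N down at 0.85 m → arm 0.68 m, τ = 230 × 0.68 = 156.4 N·m clockwise.
Bucket of sand: 9.3 × 10 = 93 N down at 1.01 m → arm 0.52 m, τ = 93 × 0.52 = 48.36 N·m clockwise.
Crate: 56 × 10 = 560 N down at 0.4 m → arm 1.13 m, τ = 560 × 1.13 = 632.8 N·m clockwise.
Speaker: 14 × 10 = 140 N down at 1.33 m → arm 0.2 m, τ = 140 × 0.2 = 28 N·m clockwise.
Net load moment about support A = 865.6 N·m clockwise.
Reaction R at support B is upward at 0 m, arm 1.53 m → moment R × 1.53 counterclockwise.
For rotational equilibrium, R × 1.53 = 865.6, so R = 566 N.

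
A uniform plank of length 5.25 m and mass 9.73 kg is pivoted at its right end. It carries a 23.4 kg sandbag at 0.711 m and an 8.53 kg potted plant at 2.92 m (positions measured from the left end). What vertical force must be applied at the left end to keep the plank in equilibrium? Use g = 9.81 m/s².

F ≈ 283 N

About the right end:
Beam weight: 9.73 × 9.81 = 95.45 N down at 2.625 m → arm 2.625 m, τ = 95.45 × 2.625 = 250.6 N·m counterclockwise.
Sandbag: 23.4 × 9.81 = 229.6 N down at 0.711 m → arm 4.539 m, τ = 229.6 × 4.539 = 1042 N·m counterclockwise.
Potted plant: 8.53 × 9.81 = 83.68 N down at 2.92 m → arm 2.33 m, τ = 83.68 × 2.33 = 195 N·m counterclockwise.
Net moment of the loads = 1488 N·m counterclockwise.
The upward force F acts at the left end, arm 5.25 m, giving F × 5.25 clockwise.
Balancing moments: F × 5.25 = 1488, giving F = 1488 / 5.25 = 283 N.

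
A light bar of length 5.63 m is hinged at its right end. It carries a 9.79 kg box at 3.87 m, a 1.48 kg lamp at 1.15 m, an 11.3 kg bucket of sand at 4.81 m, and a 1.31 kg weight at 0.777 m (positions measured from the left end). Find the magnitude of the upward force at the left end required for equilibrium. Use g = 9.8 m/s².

F ≈ 68.7 N

About the right end:
Box: 9.79 × 9.8 = 95.94 N down at 3.87 m → arm 1.76 m, τ = 95.94 × 1.76 = 168.9 N·m counterclockwise.
Lamp: 1.48 × 9.8 = 14.5 N down at 1.15 m → arm 4.48 m, τ = 14.5 × 4.48 = 64.96 N·m counterclockwise.
Bucket of sand: 11.3 × 9.8 = 110.7 N down at 4.81 m → arm 0.82 m, τ = 110.7 × 0.82 = 90.77 N·m counterclockwise.
Weight: 1.31 × 9.8 = 12.84 N down at 0.777 m → arm 4.853 m, τ = 12.84 × 4.853 = 62.31 N·m counterclockwise.
Net moment of the loads = 386.9 N·m counterclockwise.
The upward force F acts at the left end, arm 5.63 m, giving F × 5.63 clockwise.
For rotational equilibrium, F × 5.63 = 386.9, so F = 386.9 / 5.63 = 68.7 N.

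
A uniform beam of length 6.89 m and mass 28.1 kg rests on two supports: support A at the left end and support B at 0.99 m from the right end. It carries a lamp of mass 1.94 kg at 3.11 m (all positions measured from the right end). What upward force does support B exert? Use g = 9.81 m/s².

R_B ≈ 173 N

Taking torques about support A:
Beam weight: 28.1 × 9.81 = 275.7 N down at 3.445 m → arm 3.445 m, τ = 275.7 × 3.445 = 949.8 N·m clockwise.
Lamp: 1.94 × 9.81 = 19.03 N down at 3.11 m → arm 3.78 m, τ = 19.03 × 3.78 = 71.93 N·m clockwise.
Net load moment about support A = 1022 N·m clockwise.
Reaction R at support B is upward at 0.99 m, arm 5.9 m → moment R × 5.9 counterclockwise.
Balancing moments: R × 5.9 = 1022, giving R = 173 N.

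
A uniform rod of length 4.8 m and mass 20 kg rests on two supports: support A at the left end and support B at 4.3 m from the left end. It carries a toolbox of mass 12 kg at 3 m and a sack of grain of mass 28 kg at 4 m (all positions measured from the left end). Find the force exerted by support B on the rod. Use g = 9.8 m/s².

Choose support A as the axis so its reaction then has zero moment arm.
Beam weight: 20 × 9.8 = 196 N down at 2.4 m → arm 2.4 m, τ = 196 × 2.4 = 470.4 N·m clockwise.
Toolbox: 12 × 9.8 = 117.6 N down at 3 m → arm 3 m, τ = 117.6 × 3 = 352.8 N·m clockwise.
Sack of grain: 28 × 9.8 = 274.4 N down at 4 m → arm 4 m, τ = 274.4 × 4 = 1098 N·m clockwise.
Net load moment about support A = 1921 N·m clockwise.
Reaction R at support B is upward at 4.3 m, arm 4.3 m → moment R × 4.3 counterclockwise.
For rotational equilibrium, R × 4.3 = 1921, so R = 447 N.

R_B ≈ 447 N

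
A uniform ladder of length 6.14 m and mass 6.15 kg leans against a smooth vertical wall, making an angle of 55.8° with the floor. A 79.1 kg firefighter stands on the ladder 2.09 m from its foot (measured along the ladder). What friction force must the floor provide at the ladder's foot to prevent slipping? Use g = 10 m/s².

Sum moments about the foot of the ladder (the floor normal and friction both act there and drop out).
Ladder weight 6.15×10 = 61.5 N acts at 3.07 m along the ladder; its horizontal arm is 3.07·cos55.8° = 1.726 m → τ = 106.1 N·m clockwise.
Firefighter: 79.1×10 = 791 N at 2.09 m → arm 1.175 m → τ = 929.4 N·m clockwise.
Wall normal N acts horizontally at the top; its moment arm is the height L sinθ = 6.14·sin55.8° = 5.078 m, counterclockwise.
For rotational equilibrium, N × 5.078 = 1036, so N = 204 N.
ΣFx = 0: friction at the foot balances the wall's push, so f = N_wall = 204 N.

f ≈ 204 N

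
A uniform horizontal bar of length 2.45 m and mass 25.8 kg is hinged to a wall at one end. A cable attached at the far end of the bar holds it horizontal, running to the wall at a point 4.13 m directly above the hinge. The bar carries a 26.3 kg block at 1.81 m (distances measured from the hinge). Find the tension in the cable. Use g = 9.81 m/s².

T ≈ 369 N

About the hinge:
Beam weight: 25.8 × 9.81 = 253.1 N down at 1.225 m → arm 1.225 m, τ = 253.1 × 1.225 = 310 N·m clockwise.
Block: 26.3 × 9.81 = 258 N down at 1.81 m → arm 1.81 m, τ = 258 × 1.81 = 467 N·m clockwise.
Total clockwise load moment = 777 N·m.
The cable tension T acts at 2.45 m; only its component perpendicular to the bar, T sinθ, produces torque. sinθ = h/√(h²+d²) = 4.13/√(4.13²+2.45²) = 0.8601.
Στ = 0 ⇒ T × 2.45 × 0.8601 = 777 ⇒ T = 777 / 2.107 = 369 N.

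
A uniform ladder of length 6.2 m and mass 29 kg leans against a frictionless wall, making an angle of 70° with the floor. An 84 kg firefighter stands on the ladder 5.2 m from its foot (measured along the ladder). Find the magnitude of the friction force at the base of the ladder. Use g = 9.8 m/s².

f ≈ 303 N

Choose the foot of the ladder as the axis so the floor normal and friction both act there and drop out.
Ladder weight 29×9.8 = 284.2 N acts at 3.1 m along the ladder; its horizontal arm is 3.1·cos70° = 1.06 m → τ = 301.3 N·m clockwise.
Firefighter: 84×9.8 = 823.2 N at 5.2 m → arm 1.779 m → τ = 1464 N·m clockwise.
Wall normal N acts horizontally at the top; its moment arm is the height L sinθ = 6.2·sin70° = 5.826 m, counterclockwise.
For rotational equilibrium, N × 5.826 = 1765, so N = 303 N.
ΣFx = 0: friction at the foot balances the wall's push, so f = N_wall = 303 N.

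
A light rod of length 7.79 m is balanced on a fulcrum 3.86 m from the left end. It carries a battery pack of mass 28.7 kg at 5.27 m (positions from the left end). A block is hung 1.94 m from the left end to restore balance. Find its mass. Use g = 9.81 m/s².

Choose the fulcrum (at 3.86 m from the left end) as the axis so the support reaction has zero arm there.
Battery pack: 28.7 × 9.81 = 281.5 N down at 5.27 m → arm 1.41 m, τ = 281.5 × 1.41 = 396.9 N·m clockwise.
Net moment of known loads = 396.9 N·m clockwise.
An unknown mass m at 1.94 m has arm 1.92 m; its moment is m·g·1.92 counterclockwise.
Setting net torque to zero: m × 9.81 × 1.92 = 396.9 → m = 396.9 / (9.81 × 1.92) = 21.1 kg.

m ≈ 21.1 kg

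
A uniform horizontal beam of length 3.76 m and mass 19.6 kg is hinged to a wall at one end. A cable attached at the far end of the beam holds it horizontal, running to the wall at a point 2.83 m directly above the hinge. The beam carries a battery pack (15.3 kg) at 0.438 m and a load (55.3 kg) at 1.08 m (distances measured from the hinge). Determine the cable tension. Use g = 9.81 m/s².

T ≈ 448 N

Choose the hinge as the axis so the unknown hinge reaction has zero arm there.
Beam weight: 19.6 × 9.81 = 192.3 N down at 1.88 m → arm 1.88 m, τ = 192.3 × 1.88 = 361.5 N·m clockwise.
Battery pack: 15.3 × 9.81 = 150.1 N down at 0.438 m → arm 0.438 m, τ = 150.1 × 0.438 = 65.74 N·m clockwise.
Load: 55.3 × 9.81 = 542.5 N down at 1.08 m → arm 1.08 m, τ = 542.5 × 1.08 = 585.9 N·m clockwise.
Total clockwise load moment = 1013 N·m.
The cable tension T acts at 3.76 m; only its component perpendicular to the beam, T sinθ, produces torque. sinθ = h/√(h²+d²) = 2.83/√(2.83²+3.76²) = 0.6014.
Στ = 0 ⇒ T × 3.76 × 0.6014 = 1013 ⇒ T = 1013 / 2.261 = 448 N.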